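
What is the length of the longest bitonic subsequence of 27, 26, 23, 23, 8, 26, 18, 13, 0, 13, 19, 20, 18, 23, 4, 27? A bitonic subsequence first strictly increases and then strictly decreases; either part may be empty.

6

One longest bitonic subsequence is 27, 26, 23, 20, 18, 4 (positions 1,2,4,12,13,15): it rises to 27 then falls. Length 6 is optimal.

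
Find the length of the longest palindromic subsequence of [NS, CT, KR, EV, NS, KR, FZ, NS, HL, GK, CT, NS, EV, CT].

7

One longest palindromic subsequence is CT EV NS CT NS EV CT (positions 2,4,5,11,12,13,14); it reads the same forward and backward, and the interval DP gives dp[1][14] = 7.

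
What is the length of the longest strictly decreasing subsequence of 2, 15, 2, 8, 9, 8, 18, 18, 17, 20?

3

Scanning left to right, the best length ending at each element is: 2→1, 15→1, 2→2, 8→2, 9→2, 8→3, 18→1, 18→1, 17→2, 20→1.
So the longest decreasing subsequence has length 3, e.g. 15, 9, 8.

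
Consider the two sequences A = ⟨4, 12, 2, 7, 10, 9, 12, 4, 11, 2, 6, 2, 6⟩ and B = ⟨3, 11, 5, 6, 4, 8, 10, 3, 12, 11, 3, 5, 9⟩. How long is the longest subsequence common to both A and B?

4

Backtracking the LCS table gives one alignment: 4 (A1,B5) → 10 (A5,B7) → 12 (A7,B9) → 11 (A9,B10).
So the longest common subsequence has length 4.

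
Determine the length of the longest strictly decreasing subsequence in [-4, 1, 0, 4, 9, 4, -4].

One longest decreasing subsequence is 1, 0, -4 (positions 2,3,7), of length 3; no longer one exists.

3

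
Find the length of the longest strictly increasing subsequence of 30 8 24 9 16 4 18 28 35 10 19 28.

One longest increasing subsequence is 8, 9, 16, 18, 28, 35 (positions 2,4,5,7,8,9), of length 6; no longer one exists.

6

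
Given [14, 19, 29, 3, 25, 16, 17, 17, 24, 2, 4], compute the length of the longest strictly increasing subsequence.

Let dp[i] be the longest increasing subsequence ending at position i. Then dp = [1, 2, 3, 1, 3, 2, 3, 3, 4, 1, 2].
The maximum is 4; one witness is 14, 16, 17, 24 at positions 1,6,7,9.

4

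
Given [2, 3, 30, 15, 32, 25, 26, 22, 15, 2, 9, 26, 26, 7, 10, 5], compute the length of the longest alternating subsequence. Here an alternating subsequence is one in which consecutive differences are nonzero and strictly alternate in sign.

Track the best alternating length ending on an up-step vs a down-step at each position: up/down = 1/1, 2/1, 2/1, 2/3, 4/1, 4/5, 6/5, 4/7, 2/7, 1/7, 8/7, 8/5, 8/5, 8/9, 10/9, 8/11.
The maximum over both is 11; one such subsequence is 2, 30, 15, 32, 25, 26, 2, 9, 7, 10, 5.

11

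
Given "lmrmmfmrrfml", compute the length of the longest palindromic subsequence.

9

Using dp[i][j] = 2 + dp[i+1][j−1] if the ends match, else max(dp[i+1][j], dp[i][j−1]):
dp[1][12] = 9. A witness is lmrmfmrml at positions 1,2,3,5,6,7,9,11,12.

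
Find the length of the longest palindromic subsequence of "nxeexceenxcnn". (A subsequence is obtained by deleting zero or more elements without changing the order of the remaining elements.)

9

One longest palindromic subsequence is nxeeceexn (positions 1,2,3,4,6,7,8,10,13); it reads the same forward and backward, and the interval DP gives dp[1][13] = 9.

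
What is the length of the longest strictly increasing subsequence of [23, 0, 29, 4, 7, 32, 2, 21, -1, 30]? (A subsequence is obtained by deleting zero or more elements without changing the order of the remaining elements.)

5

Scanning left to right, the best length ending at each element is: 23→1, 0→1, 29→2, 4→2, 7→3, 32→4, 2→2, 21→4, -1→1, 30→5.
So the longest increasing subsequence has length 5, e.g. 0, 4, 7, 21, 30.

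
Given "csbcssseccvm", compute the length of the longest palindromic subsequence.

7

One longest palindromic subsequence is ccssscc (positions 1,4,5,6,7,9,10); it reads the same forward and backward, and the interval DP gives dp[1][12] = 7.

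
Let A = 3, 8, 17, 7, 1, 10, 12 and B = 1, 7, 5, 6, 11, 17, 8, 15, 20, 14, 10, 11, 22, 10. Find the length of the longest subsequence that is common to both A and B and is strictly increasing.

2

A longest common strictly increasing subsequence is 1, 10 (length 2); it appears in order in both A and B, and no longer such subsequence exists.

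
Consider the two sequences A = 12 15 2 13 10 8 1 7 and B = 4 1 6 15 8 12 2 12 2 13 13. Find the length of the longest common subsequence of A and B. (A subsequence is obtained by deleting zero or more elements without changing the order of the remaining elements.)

Backtracking the LCS table gives one alignment: 12 (A1,B8) → 2 (A3,B9) → 13 (A4,B11).
So the longest common subsequence has length 3.

3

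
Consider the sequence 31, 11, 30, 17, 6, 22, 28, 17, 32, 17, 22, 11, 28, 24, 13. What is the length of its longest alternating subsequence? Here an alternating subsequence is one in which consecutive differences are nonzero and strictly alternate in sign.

Track the best alternating length ending on an up-step vs a down-step at each position: up/down = 1/1, 1/2, 3/2, 3/4, 1/4, 5/4, 5/4, 5/6, 7/1, 5/8, 9/8, 5/10, 11/8, 11/12, 11/12.
The maximum over both is 12; one such subsequence is 31, 11, 30, 17, 22, 17, 32, 17, 22, 11, 28, 24.

12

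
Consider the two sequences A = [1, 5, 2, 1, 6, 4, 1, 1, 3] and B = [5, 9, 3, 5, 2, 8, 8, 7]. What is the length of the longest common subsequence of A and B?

A longest common subsequence is 5, 2 (length 2); the LCS DP confirms no longer common subsequence exists.

2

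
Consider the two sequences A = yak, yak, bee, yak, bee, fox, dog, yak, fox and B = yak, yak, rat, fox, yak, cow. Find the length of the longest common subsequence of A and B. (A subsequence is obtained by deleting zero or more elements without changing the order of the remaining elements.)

A longest common subsequence is yak, yak, fox, yak (length 4); the LCS DP confirms no longer common subsequence exists.

4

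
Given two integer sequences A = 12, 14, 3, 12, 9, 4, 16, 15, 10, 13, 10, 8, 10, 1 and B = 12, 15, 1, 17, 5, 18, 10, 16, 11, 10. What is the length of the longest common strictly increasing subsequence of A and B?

For each value that appears in both, track the longest common increasing run ending there.
The best achievable length is 2; one witness is 12, 15 (A-positions 1,8, B-positions 1,2).

2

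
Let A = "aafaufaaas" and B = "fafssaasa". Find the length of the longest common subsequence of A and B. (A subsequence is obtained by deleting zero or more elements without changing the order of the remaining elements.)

Backtracking the LCS table gives one alignment: f (A3,B1) → a (A4,B2) → f (A6,B3) → a (A7,B6) → a (A8,B7) → a (A9,B9).
So the longest common subsequence has length 6.

6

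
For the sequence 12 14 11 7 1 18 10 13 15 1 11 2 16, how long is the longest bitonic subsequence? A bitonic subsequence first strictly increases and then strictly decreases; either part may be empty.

6

Let inc[i] be the LIS ending at i and dec[i] the longest strictly decreasing subsequence starting at i. inc = [1, 2, 1, 1, 1, 3, 2, 3, 4, 1, 3, 2, 5], dec = [4, 4, 3, 2, 1, 4, 2, 3, 3, 1, 2, 1, 1].
max_i inc[i]+dec[i]−1 = 6, with one witness 12, 14, 18, 15, 11, 2.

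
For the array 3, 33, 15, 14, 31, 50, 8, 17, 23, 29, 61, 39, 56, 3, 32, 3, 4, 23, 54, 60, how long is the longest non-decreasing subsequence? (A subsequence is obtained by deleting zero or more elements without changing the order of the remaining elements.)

8

Let dp[i] be the longest non-decreasing subsequence ending at position i. Then dp = [1, 2, 2, 2, 3, 4, 2, 3, 4, 5, 6, 6, 7, 2, 6, 3, 4, 5, 7, 8].
The maximum is 8; one witness is 3, 15, 17, 23, 29, 39, 56, 60 at positions 1,3,8,9,10,12,13,20.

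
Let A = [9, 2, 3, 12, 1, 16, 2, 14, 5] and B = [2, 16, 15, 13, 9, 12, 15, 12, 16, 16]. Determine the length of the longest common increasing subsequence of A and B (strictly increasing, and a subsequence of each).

3

For each value that appears in both, track the longest common increasing run ending there.
The best achievable length is 3; one witness is 2, 12, 16 (A-positions 2,4,6, B-positions 1,6,9).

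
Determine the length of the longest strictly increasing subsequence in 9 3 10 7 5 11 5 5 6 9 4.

4

One longest increasing subsequence is 3, 5, 6, 9 (positions 2,5,9,10), of length 4; no longer one exists.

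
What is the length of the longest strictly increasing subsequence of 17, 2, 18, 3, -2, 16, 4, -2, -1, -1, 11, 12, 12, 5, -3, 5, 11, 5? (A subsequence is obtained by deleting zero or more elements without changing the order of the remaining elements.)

Let dp[i] be the longest increasing subsequence ending at position i. Then dp = [1, 1, 2, 2, 1, 3, 3, 1, 2, 2, 4, 5, 5, 4, 1, 4, 5, 4].
The maximum is 5; one witness is 2, 3, 4, 11, 12 at positions 2,4,7,11,12.

5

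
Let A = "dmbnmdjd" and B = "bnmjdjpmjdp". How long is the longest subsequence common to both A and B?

6

Backtracking the LCS table gives one alignment: b (A3,B1) → n (A4,B2) → m (A5,B3) → d (A6,B5) → j (A7,B9) → d (A8,B10).
So the longest common subsequence has length 6.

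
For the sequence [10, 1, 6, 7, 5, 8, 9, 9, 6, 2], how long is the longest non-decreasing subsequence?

Let dp[i] be the longest non-decreasing subsequence ending at position i. Then dp = [1, 1, 2, 3, 2, 4, 5, 6, 3, 2].
The maximum is 6; one witness is 1, 6, 7, 8, 9, 9 at positions 2,3,4,6,7,8.

6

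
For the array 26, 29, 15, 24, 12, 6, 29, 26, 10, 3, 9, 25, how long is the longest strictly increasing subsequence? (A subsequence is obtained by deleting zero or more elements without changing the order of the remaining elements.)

3

One longest increasing subsequence is 15, 24, 29 (positions 3,4,7), of length 3; no longer one exists.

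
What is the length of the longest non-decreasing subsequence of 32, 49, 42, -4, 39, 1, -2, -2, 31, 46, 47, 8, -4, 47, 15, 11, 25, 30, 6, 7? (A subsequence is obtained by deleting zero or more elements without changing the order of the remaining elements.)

7

Scanning left to right, the best length ending at each element is: 32→1, 49→2, 42→2, -4→1, 39→2, 1→2, -2→2, -2→3, 31→4, 46→5, 47→6, 8→4, -4→2, 47→7, 15→5, 11→5, 25→6, 30→7, 6→4, 7→5.
So the longest non-decreasing subsequence has length 7, e.g. -4, -2, -2, 31, 46, 47, 47.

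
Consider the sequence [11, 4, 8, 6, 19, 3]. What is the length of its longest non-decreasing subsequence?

One longest non-decreasing subsequence is 4, 8, 19 (positions 2,3,5), of length 3; no longer one exists.

3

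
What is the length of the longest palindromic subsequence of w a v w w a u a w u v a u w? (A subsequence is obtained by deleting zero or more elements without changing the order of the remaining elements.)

Using dp[i][j] = 2 + dp[i+1][j−1] if the ends match, else max(dp[i+1][j], dp[i][j−1]):
dp[1][14] = 11. A witness is wavwauawvaw at positions 1,2,3,5,6,7,8,9,11,12,14.

11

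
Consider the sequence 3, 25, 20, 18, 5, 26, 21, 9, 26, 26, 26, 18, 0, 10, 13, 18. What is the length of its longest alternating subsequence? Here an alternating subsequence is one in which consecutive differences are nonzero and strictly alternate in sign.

Track the best alternating length ending on an up-step vs a down-step at each position: up/down = 1/1, 2/1, 2/3, 2/3, 2/3, 4/1, 4/5, 4/5, 6/1, 6/1, 6/1, 6/7, 1/7, 8/7, 8/7, 8/7.
The maximum over both is 8; one such subsequence is 3, 25, 20, 26, 21, 26, 0, 10.

8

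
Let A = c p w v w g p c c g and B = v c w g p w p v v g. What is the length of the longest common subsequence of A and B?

A longest common subsequence is cpwvg (length 5); the LCS DP confirms no longer common subsequence exists.

5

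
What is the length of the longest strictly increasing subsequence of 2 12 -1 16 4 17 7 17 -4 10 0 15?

5

Let dp[i] be the longest increasing subsequence ending at position i. Then dp = [1, 2, 1, 3, 2, 4, 3, 4, 1, 4, 2, 5].
The maximum is 5; one witness is 2, 4, 7, 10, 15 at positions 1,5,7,10,12.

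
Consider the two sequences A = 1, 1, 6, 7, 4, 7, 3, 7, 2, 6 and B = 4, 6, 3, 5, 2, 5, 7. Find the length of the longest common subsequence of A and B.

3

Backtracking the LCS table gives one alignment: 6 (A3,B2) → 3 (A7,B3) → 7 (A8,B7).
So the longest common subsequence has length 3.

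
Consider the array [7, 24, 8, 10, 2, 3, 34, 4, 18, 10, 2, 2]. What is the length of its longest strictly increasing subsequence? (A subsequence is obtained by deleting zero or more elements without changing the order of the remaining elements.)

4

One longest increasing subsequence is 7, 8, 10, 34 (positions 1,3,4,7), of length 4; no longer one exists.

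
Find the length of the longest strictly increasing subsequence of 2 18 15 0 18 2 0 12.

3

Scanning left to right, the best length ending at each element is: 2→1, 18→2, 15→2, 0→1, 18→3, 2→2, 0→1, 12→3.
So the longest increasing subsequence has length 3, e.g. 2, 15, 18.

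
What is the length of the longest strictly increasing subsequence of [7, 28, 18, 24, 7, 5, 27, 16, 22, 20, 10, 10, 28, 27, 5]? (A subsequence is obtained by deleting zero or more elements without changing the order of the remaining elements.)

One longest increasing subsequence is 7, 18, 24, 27, 28 (positions 1,3,4,7,13), of length 5; no longer one exists.

5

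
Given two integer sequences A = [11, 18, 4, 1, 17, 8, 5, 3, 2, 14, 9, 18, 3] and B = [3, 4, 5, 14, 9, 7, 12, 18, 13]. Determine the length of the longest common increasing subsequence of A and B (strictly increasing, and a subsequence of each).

For each value that appears in both, track the longest common increasing run ending there.
The best achievable length is 4; one witness is 4, 5, 14, 18 (A-positions 3,7,10,12, B-positions 2,3,4,8).

4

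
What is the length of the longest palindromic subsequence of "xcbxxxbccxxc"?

One longest palindromic subsequence is xcbxxxbcx (positions 1,2,3,4,5,6,7,9,11); it reads the same forward and backward, and the interval DP gives dp[1][12] = 9.

9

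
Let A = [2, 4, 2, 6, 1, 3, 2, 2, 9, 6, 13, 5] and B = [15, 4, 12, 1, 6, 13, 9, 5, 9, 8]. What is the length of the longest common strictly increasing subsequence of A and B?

3

For each value that appears in both, track the longest common increasing run ending there.
The best achievable length is 3; one witness is 4, 6, 13 (A-positions 2,4,11, B-positions 2,5,6).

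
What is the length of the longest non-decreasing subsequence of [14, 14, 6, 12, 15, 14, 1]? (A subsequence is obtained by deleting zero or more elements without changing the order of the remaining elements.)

Let dp[i] be the longest non-decreasing subsequence ending at position i. Then dp = [1, 2, 1, 2, 3, 3, 1].
The maximum is 3; one witness is 14, 14, 15 at positions 1,2,5.

3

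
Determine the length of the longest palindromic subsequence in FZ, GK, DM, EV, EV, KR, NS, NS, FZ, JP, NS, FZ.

5

One longest palindromic subsequence is FZ NS JP NS FZ (positions 1,7,10,11,12); it reads the same forward and backward, and the interval DP gives dp[1][12] = 5.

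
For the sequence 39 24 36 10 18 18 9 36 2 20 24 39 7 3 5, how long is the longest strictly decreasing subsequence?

Let dp[i] be the longest decreasing subsequence ending at position i. Then dp = [1, 2, 2, 3, 3, 3, 4, 2, 5, 3, 3, 1, 5, 6, 6].
The maximum is 6; one witness is 39, 24, 10, 9, 7, 3 at positions 1,2,4,7,13,14.

6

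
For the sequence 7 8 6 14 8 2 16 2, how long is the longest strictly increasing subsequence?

Let dp[i] be the longest increasing subsequence ending at position i. Then dp = [1, 2, 1, 3, 2, 1, 4, 1].
The maximum is 4; one witness is 7, 8, 14, 16 at positions 1,2,4,7.

4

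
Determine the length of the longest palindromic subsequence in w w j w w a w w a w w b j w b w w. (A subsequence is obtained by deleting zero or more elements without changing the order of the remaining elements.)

14

One longest palindromic subsequence is wwjwwawwawwjww (positions 1,2,3,4,5,6,7,8,9,10,11,13,16,17); it reads the same forward and backward, and the interval DP gives dp[1][17] = 14.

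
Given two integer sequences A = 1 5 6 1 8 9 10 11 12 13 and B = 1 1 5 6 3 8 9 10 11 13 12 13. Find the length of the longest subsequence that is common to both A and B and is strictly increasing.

9

A longest common strictly increasing subsequence is 1, 5, 6, 8, 9, 10, 11, 12, 13 (length 9); it appears in order in both A and B, and no longer such subsequence exists.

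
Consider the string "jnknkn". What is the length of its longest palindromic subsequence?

One longest palindromic subsequence is nknkn (positions 2,3,4,5,6); it reads the same forward and backward, and the interval DP gives dp[1][6] = 5.

5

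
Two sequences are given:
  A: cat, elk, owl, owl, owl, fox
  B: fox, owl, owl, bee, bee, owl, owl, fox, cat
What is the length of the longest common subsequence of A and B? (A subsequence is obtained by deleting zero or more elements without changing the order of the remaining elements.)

4

A longest common subsequence is owl, owl, owl, fox (length 4); the LCS DP confirms no longer common subsequence exists.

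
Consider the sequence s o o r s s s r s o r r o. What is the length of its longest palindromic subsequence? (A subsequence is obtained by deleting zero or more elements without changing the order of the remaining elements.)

One longest palindromic subsequence is oorsssroo (positions 2,3,4,5,6,7,8,10,13); it reads the same forward and backward, and the interval DP gives dp[1][13] = 9.

9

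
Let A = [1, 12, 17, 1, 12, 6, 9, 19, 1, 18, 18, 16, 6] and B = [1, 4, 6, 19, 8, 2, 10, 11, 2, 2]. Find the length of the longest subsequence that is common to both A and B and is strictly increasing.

3

For each value that appears in both, track the longest common increasing run ending there.
The best achievable length is 3; one witness is 1, 6, 19 (A-positions 1,6,8, B-positions 1,3,4).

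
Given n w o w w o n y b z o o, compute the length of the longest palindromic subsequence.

Using dp[i][j] = 2 + dp[i+1][j−1] if the ends match, else max(dp[i+1][j], dp[i][j−1]):
dp[1][12] = 6. A witness is nowwon at positions 1,3,4,5,6,7.

6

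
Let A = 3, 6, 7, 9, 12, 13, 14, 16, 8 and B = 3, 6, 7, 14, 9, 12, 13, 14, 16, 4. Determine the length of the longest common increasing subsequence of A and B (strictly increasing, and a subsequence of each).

A longest common strictly increasing subsequence is 3, 6, 7, 9, 12, 13, 14, 16 (length 8); it appears in order in both A and B, and no longer such subsequence exists.

8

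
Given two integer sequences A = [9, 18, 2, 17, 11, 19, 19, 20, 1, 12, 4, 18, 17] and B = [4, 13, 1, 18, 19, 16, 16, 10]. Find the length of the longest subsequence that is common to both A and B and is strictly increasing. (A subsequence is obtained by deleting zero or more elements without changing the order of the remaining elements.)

2

For each value that appears in both, track the longest common increasing run ending there.
The best achievable length is 2; one witness is 4, 18 (A-positions 11,12, B-positions 1,4).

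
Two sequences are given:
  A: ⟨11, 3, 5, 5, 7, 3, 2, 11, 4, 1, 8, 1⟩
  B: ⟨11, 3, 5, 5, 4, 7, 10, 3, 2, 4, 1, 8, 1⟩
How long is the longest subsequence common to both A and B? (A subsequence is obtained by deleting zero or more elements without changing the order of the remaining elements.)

11

Backtracking the LCS table gives one alignment: 11 (A1,B1) → 3 (A2,B2) → 5 (A3,B3) → 5 (A4,B4) → 7 (A5,B6) → 3 (A6,B8) → 2 (A7,B9) → 4 (A9,B10) → 1 (A10,B11) → 8 (A11,B12) → 1 (A12,B13).
So the longest common subsequence has length 11.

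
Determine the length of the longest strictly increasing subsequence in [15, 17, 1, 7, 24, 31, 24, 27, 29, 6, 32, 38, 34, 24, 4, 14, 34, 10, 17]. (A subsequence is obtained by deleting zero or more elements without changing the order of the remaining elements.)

7

One longest increasing subsequence is 15, 17, 24, 27, 29, 32, 38 (positions 1,2,5,8,9,11,12), of length 7; no longer one exists.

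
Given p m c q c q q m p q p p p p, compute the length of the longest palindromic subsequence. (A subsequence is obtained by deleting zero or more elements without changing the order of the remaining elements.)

7

Using dp[i][j] = 2 + dp[i+1][j−1] if the ends match, else max(dp[i+1][j], dp[i][j−1]):
dp[1][14] = 7. A witness is pmqqqmp at positions 1,2,4,6,7,8,14.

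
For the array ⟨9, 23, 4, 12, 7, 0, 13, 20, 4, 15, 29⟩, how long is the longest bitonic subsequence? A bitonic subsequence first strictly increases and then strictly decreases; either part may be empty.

5

One longest bitonic subsequence is 9, 23, 12, 7, 4 (positions 1,2,4,5,9): it rises to 23 then falls. Length 5 is optimal.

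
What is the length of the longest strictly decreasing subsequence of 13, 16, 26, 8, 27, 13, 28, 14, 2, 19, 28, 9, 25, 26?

One longest decreasing subsequence is 13, 8, 2 (positions 1,4,9), of length 3; no longer one exists.

3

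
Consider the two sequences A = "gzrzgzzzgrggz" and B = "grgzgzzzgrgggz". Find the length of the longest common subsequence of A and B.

12

Backtracking the LCS table gives one alignment: g (A1,B1) → r (A3,B2) → z (A4,B4) → g (A5,B5) → z (A6,B6) → z (A7,B7) → z (A8,B8) → g (A9,B9) → r (A10,B10) → g (A11,B12) → g (A12,B13) → z (A13,B14).
So the longest common subsequence has length 12.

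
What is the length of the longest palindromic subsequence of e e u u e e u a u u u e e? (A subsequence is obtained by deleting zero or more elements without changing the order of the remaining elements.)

One longest palindromic subsequence is eeuuuauuuee (positions 1,2,3,4,7,8,9,10,11,12,13); it reads the same forward and backward, and the interval DP gives dp[1][13] = 11.

11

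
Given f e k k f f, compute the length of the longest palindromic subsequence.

One longest palindromic subsequence is fkkf (positions 1,3,4,6); it reads the same forward and backward, and the interval DP gives dp[1][6] = 4.

4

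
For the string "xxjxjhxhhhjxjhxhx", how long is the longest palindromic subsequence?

14

Using dp[i][j] = 2 + dp[i+1][j−1] if the ends match, else max(dp[i+1][j], dp[i][j−1]):
dp[1][17] = 14. A witness is xxjxjhhhhjxjxx at positions 1,2,3,4,5,6,8,9,10,11,12,13,15,17.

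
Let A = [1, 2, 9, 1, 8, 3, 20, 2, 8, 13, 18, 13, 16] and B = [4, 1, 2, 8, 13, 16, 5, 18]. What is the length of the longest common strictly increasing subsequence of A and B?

5

For each value that appears in both, track the longest common increasing run ending there.
The best achievable length is 5; one witness is 1, 2, 8, 13, 16 (A-positions 1,2,5,10,13, B-positions 2,3,4,5,6).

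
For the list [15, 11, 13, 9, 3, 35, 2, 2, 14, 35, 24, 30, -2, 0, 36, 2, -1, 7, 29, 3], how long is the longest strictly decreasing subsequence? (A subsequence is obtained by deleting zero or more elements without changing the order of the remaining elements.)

Let dp[i] be the longest decreasing subsequence ending at position i. Then dp = [1, 2, 2, 3, 4, 1, 5, 5, 2, 1, 2, 2, 6, 6, 1, 5, 7, 4, 3, 5].
The maximum is 7; one witness is 15, 11, 9, 3, 2, 0, -1 at positions 1,2,4,5,7,14,17.

7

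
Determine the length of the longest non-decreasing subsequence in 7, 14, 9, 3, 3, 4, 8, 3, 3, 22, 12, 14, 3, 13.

6

Scanning left to right, the best length ending at each element is: 7→1, 14→2, 9→2, 3→1, 3→2, 4→3, 8→4, 3→3, 3→4, 22→5, 12→5, 14→6, 3→5, 13→6.
So the longest non-decreasing subsequence has length 6, e.g. 3, 3, 4, 8, 12, 14.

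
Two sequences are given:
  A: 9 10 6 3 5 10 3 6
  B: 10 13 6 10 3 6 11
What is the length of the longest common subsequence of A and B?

5

Backtracking the LCS table gives one alignment: 10 (A2,B1) → 6 (A3,B3) → 10 (A6,B4) → 3 (A7,B5) → 6 (A8,B6).
So the longest common subsequence has length 5.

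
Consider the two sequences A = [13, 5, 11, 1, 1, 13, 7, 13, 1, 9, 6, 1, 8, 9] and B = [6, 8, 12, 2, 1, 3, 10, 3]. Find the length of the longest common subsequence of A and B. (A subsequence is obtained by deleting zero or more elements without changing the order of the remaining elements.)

2

A longest common subsequence is 6, 1 (length 2); the LCS DP confirms no longer common subsequence exists.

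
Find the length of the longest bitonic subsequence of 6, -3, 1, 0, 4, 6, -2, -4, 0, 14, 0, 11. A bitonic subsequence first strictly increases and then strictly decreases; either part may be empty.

One longest bitonic subsequence is -3, 1, 4, 6, -2, -4 (positions 2,3,5,6,7,8): it rises to 6 then falls. Length 6 is optimal.

6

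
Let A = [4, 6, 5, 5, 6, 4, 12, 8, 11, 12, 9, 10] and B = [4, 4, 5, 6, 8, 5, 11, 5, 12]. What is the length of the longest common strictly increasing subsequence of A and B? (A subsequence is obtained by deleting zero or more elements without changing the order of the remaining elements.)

A longest common strictly increasing subsequence is 4, 5, 6, 8, 11, 12 (length 6); it appears in order in both A and B, and no longer such subsequence exists.

6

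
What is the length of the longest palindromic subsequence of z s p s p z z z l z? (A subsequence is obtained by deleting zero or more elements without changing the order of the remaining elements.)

One longest palindromic subsequence is zzzzz (positions 1,6,7,8,10); it reads the same forward and backward, and the interval DP gives dp[1][10] = 5.

5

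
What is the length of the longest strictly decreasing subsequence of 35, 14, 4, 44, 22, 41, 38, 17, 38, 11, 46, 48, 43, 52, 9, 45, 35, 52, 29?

6

One longest decreasing subsequence is 44, 41, 38, 17, 11, 9 (positions 4,6,7,8,10,15), of length 6; no longer one exists.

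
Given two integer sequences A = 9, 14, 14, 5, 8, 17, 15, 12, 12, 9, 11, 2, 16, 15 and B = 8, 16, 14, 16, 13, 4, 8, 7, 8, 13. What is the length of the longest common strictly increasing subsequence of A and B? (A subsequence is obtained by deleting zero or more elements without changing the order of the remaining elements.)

A longest common strictly increasing subsequence is 8, 16 (length 2); it appears in order in both A and B, and no longer such subsequence exists.

2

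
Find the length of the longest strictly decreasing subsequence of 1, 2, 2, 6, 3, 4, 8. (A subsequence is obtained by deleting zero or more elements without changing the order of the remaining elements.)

2

Let dp[i] be the longest decreasing subsequence ending at position i. Then dp = [1, 1, 1, 1, 2, 2, 1].
The maximum is 2; one witness is 6, 3 at positions 4,5.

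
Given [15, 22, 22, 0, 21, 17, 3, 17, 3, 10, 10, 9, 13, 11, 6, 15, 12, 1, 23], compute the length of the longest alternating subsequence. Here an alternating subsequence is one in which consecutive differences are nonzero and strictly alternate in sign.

14

A longest alternating subsequence is 15, 22, 0, 21, 3, 17, 3, 10, 9, 13, 11, 15, 12, 23 (positions 1,2,4,5,7,8,9,10,12,13,14,16,17,19); its 13 consecutive differences strictly alternate in sign, and length 14 is optimal.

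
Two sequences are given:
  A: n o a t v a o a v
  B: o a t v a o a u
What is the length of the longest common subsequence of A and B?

7

Backtracking the LCS table gives one alignment: o (A2,B1) → a (A3,B2) → t (A4,B3) → v (A5,B4) → a (A6,B5) → o (A7,B6) → a (A8,B7).
So the longest common subsequence has length 7.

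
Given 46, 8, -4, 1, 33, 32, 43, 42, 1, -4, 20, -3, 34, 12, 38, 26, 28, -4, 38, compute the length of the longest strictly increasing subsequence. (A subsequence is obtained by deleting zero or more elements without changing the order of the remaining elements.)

6

One longest increasing subsequence is -4, 1, 20, 26, 28, 38 (positions 3,4,11,16,17,19), of length 6; no longer one exists.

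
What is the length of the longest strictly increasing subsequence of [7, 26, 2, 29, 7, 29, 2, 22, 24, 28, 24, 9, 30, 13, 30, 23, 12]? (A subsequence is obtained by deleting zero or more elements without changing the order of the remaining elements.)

One longest increasing subsequence is 2, 7, 22, 24, 28, 30 (positions 3,5,8,9,10,13), of length 6; no longer one exists.

6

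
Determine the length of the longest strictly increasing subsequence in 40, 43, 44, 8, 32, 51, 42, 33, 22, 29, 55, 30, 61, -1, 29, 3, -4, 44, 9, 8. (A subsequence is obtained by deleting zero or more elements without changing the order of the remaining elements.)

Scanning left to right, the best length ending at each element is: 40→1, 43→2, 44→3, 8→1, 32→2, 51→4, 42→3, 33→3, 22→2, 29→3, 55→5, 30→4, 61→6, -1→1, 29→3, 3→2, -4→1, 44→5, 9→3, 8→3.
So the longest increasing subsequence has length 6, e.g. 40, 43, 44, 51, 55, 61.

6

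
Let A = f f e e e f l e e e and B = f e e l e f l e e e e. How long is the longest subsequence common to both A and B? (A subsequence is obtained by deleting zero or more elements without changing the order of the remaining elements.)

9

Backtracking the LCS table gives one alignment: f (A2,B1) → e (A3,B2) → e (A4,B3) → e (A5,B5) → f (A6,B6) → l (A7,B7) → e (A8,B9) → e (A9,B10) → e (A10,B11).
So the longest common subsequence has length 9.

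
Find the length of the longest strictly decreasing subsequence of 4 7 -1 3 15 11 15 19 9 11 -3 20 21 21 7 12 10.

One longest decreasing subsequence is 15, 11, 9, -3 (positions 5,6,9,11), of length 4; no longer one exists.

4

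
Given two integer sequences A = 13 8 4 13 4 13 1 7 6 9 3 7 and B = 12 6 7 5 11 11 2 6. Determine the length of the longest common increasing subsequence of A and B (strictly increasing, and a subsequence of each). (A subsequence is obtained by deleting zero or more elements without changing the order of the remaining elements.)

2

For each value that appears in both, track the longest common increasing run ending there.
The best achievable length is 2; one witness is 6, 7 (A-positions 9,12, B-positions 2,3).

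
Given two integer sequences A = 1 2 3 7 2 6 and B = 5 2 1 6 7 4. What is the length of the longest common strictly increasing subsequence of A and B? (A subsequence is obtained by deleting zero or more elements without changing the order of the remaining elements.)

For each value that appears in both, track the longest common increasing run ending there.
The best achievable length is 2; one witness is 2, 6 (A-positions 2,6, B-positions 2,4).

2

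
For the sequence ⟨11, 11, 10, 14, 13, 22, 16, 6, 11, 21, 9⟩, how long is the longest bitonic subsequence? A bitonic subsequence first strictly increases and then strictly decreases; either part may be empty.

6

Let inc[i] be the LIS ending at i and dec[i] the longest strictly decreasing subsequence starting at i. inc = [1, 1, 1, 2, 2, 3, 3, 1, 2, 4, 2], dec = [3, 3, 2, 4, 3, 4, 3, 1, 2, 2, 1].
max_i inc[i]+dec[i]−1 = 6, with one witness 11, 14, 22, 16, 11, 9.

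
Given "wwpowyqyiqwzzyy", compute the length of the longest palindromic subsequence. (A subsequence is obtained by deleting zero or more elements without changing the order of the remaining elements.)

6

One longest palindromic subsequence is yyzzyy (positions 6,8,12,13,14,15); it reads the same forward and backward, and the interval DP gives dp[1][15] = 6.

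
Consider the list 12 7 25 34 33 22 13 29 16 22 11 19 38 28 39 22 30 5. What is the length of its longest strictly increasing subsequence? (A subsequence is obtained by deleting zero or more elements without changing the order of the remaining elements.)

6

Let dp[i] be the longest increasing subsequence ending at position i. Then dp = [1, 1, 2, 3, 3, 2, 2, 3, 3, 4, 2, 4, 5, 5, 6, 5, 6, 1].
The maximum is 6; one witness is 12, 13, 16, 22, 38, 39 at positions 1,7,9,10,13,15.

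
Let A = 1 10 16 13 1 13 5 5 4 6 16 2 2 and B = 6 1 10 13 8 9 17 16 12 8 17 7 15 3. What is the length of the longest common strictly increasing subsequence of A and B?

4

For each value that appears in both, track the longest common increasing run ending there.
The best achievable length is 4; one witness is 1, 10, 13, 16 (A-positions 1,2,4,11, B-positions 2,3,4,8).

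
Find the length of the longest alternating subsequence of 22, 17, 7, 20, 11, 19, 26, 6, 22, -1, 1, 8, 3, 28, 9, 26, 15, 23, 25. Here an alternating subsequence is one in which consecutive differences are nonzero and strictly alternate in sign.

15

Track the best alternating length ending on an up-step vs a down-step at each position: up/down = 1/1, 1/2, 1/2, 3/2, 3/4, 5/4, 5/1, 1/6, 7/6, 1/8, 9/8, 9/8, 9/10, 11/1, 11/12, 13/12, 13/14, 15/14, 15/14.
The maximum over both is 15; one such subsequence is 22, 17, 20, 11, 19, 6, 22, -1, 8, 3, 28, 9, 26, 15, 23.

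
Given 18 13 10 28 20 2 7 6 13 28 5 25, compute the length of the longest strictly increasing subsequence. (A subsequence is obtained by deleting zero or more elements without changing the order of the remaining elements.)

4

Scanning left to right, the best length ending at each element is: 18→1, 13→1, 10→1, 28→2, 20→2, 2→1, 7→2, 6→2, 13→3, 28→4, 5→2, 25→4.
So the longest increasing subsequence has length 4, e.g. 2, 7, 13, 28.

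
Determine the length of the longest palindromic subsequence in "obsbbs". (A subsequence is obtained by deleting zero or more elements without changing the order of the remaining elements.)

4

One longest palindromic subsequence is sbbs (positions 3,4,5,6); it reads the same forward and backward, and the interval DP gives dp[1][6] = 4.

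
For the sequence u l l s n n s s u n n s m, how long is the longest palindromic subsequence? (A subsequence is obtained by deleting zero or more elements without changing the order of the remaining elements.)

8

One longest palindromic subsequence is snnssnns (positions 4,5,6,7,8,10,11,12); it reads the same forward and backward, and the interval DP gives dp[1][13] = 8.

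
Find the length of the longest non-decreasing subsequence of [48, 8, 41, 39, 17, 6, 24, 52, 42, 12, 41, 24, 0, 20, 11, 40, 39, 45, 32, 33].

Let dp[i] be the longest non-decreasing subsequence ending at position i. Then dp = [1, 1, 2, 2, 2, 1, 3, 4, 4, 2, 4, 4, 1, 3, 2, 5, 5, 6, 5, 6].
The maximum is 6; one witness is 8, 17, 24, 24, 40, 45 at positions 2,5,7,12,16,18.

6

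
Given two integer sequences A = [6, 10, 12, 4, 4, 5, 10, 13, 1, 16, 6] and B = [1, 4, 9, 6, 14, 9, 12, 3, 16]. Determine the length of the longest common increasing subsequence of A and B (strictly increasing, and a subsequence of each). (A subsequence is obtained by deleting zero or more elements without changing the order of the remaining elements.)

For each value that appears in both, track the longest common increasing run ending there.
The best achievable length is 3; one witness is 6, 12, 16 (A-positions 1,3,10, B-positions 4,7,9).

3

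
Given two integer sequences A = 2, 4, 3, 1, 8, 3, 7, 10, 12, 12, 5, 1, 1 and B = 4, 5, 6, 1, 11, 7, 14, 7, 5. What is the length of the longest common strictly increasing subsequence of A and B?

For each value that appears in both, track the longest common increasing run ending there.
The best achievable length is 2; one witness is 4, 5 (A-positions 2,11, B-positions 1,2).

2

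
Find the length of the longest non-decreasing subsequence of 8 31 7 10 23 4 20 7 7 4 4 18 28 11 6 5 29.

Let dp[i] be the longest non-decreasing subsequence ending at position i. Then dp = [1, 2, 1, 2, 3, 1, 3, 2, 3, 2, 3, 4, 5, 4, 4, 4, 6].
The maximum is 6; one witness is 7, 7, 7, 18, 28, 29 at positions 3,8,9,12,13,17.

6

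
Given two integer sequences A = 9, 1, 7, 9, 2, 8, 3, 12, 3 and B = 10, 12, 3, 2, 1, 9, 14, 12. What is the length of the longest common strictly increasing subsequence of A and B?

A longest common strictly increasing subsequence is 1, 9, 12 (length 3); it appears in order in both A and B, and no longer such subsequence exists.

3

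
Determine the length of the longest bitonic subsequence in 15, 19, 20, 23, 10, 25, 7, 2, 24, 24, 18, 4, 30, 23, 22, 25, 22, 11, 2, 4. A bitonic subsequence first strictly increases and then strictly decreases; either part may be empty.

10

One longest bitonic subsequence is 15, 19, 20, 23, 25, 24, 23, 22, 11, 4 (positions 1,2,3,4,6,10,14,17,18,20): it rises to 25 then falls. Length 10 is optimal.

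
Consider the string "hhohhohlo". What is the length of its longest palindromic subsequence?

Using dp[i][j] = 2 + dp[i+1][j−1] if the ends match, else max(dp[i+1][j], dp[i][j−1]):
dp[1][9] = 6. A witness is hohhoh at positions 2,3,4,5,6,7.

6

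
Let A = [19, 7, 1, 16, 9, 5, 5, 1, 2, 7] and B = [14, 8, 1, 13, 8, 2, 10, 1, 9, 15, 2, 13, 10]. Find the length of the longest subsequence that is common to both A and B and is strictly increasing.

2

For each value that appears in both, track the longest common increasing run ending there.
The best achievable length is 2; one witness is 1, 2 (A-positions 3,9, B-positions 3,6).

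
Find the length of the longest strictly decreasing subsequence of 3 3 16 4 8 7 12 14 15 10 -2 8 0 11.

Scanning left to right, the best length ending at each element is: 3→1, 3→1, 16→1, 4→2, 8→2, 7→3, 12→2, 14→2, 15→2, 10→3, -2→4, 8→4, 0→5, 11→3.
So the longest decreasing subsequence has length 5, e.g. 16, 12, 10, 8, 0.

5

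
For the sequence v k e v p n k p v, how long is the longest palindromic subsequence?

5

Using dp[i][j] = 2 + dp[i+1][j−1] if the ends match, else max(dp[i+1][j], dp[i][j−1]):
dp[1][9] = 5. A witness is vpkpv at positions 1,5,7,8,9.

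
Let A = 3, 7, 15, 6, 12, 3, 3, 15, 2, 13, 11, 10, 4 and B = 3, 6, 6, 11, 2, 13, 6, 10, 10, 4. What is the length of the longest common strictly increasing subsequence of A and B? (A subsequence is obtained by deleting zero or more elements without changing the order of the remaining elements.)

3

For each value that appears in both, track the longest common increasing run ending there.
The best achievable length is 3; one witness is 3, 6, 11 (A-positions 1,4,11, B-positions 1,2,4).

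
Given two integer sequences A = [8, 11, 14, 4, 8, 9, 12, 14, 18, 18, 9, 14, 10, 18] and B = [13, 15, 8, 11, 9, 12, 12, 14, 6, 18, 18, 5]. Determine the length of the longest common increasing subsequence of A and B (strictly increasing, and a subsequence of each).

5

A longest common strictly increasing subsequence is 8, 11, 12, 14, 18 (length 5); it appears in order in both A and B, and no longer such subsequence exists.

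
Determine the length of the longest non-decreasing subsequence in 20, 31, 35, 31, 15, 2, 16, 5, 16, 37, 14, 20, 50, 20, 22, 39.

7

Scanning left to right, the best length ending at each element is: 20→1, 31→2, 35→3, 31→3, 15→1, 2→1, 16→2, 5→2, 16→3, 37→4, 14→3, 20→4, 50→5, 20→5, 22→6, 39→7.
So the longest non-decreasing subsequence has length 7, e.g. 15, 16, 16, 20, 20, 22, 39.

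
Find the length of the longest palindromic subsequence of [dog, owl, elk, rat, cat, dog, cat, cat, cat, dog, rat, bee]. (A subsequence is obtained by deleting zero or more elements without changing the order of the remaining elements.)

One longest palindromic subsequence is rat dog cat cat cat dog rat (positions 4,6,7,8,9,10,11); it reads the same forward and backward, and the interval DP gives dp[1][12] = 7.

7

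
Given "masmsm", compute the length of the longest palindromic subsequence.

Using dp[i][j] = 2 + dp[i+1][j−1] if the ends match, else max(dp[i+1][j], dp[i][j−1]):
dp[1][6] = 5. A witness is msmsm at positions 1,3,4,5,6.

5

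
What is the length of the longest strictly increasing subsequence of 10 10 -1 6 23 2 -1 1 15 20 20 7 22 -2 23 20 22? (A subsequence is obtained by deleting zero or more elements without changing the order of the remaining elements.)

One longest increasing subsequence is -1, 6, 15, 20, 22, 23 (positions 3,4,9,10,13,15), of length 6; no longer one exists.

6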